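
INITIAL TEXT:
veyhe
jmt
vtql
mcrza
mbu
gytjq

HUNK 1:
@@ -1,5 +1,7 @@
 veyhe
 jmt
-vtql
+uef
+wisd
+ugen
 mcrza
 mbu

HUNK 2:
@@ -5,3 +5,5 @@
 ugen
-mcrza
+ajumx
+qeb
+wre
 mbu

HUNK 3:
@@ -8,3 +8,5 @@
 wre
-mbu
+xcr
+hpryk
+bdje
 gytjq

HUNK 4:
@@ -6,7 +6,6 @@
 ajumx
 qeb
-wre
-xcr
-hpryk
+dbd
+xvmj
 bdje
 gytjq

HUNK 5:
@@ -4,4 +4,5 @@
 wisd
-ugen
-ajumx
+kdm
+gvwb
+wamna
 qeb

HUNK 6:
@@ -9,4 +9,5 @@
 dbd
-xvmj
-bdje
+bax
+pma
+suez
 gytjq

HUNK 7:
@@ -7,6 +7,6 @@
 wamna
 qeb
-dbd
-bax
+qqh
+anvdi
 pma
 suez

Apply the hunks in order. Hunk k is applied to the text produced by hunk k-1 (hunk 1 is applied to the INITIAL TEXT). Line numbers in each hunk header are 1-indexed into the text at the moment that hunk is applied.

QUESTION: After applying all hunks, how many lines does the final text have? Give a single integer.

Answer: 13

Derivation:
Hunk 1: at line 1 remove [vtql] add [uef,wisd,ugen] -> 8 lines: veyhe jmt uef wisd ugen mcrza mbu gytjq
Hunk 2: at line 5 remove [mcrza] add [ajumx,qeb,wre] -> 10 lines: veyhe jmt uef wisd ugen ajumx qeb wre mbu gytjq
Hunk 3: at line 8 remove [mbu] add [xcr,hpryk,bdje] -> 12 lines: veyhe jmt uef wisd ugen ajumx qeb wre xcr hpryk bdje gytjq
Hunk 4: at line 6 remove [wre,xcr,hpryk] add [dbd,xvmj] -> 11 lines: veyhe jmt uef wisd ugen ajumx qeb dbd xvmj bdje gytjq
Hunk 5: at line 4 remove [ugen,ajumx] add [kdm,gvwb,wamna] -> 12 lines: veyhe jmt uef wisd kdm gvwb wamna qeb dbd xvmj bdje gytjq
Hunk 6: at line 9 remove [xvmj,bdje] add [bax,pma,suez] -> 13 lines: veyhe jmt uef wisd kdm gvwb wamna qeb dbd bax pma suez gytjq
Hunk 7: at line 7 remove [dbd,bax] add [qqh,anvdi] -> 13 lines: veyhe jmt uef wisd kdm gvwb wamna qeb qqh anvdi pma suez gytjq
Final line count: 13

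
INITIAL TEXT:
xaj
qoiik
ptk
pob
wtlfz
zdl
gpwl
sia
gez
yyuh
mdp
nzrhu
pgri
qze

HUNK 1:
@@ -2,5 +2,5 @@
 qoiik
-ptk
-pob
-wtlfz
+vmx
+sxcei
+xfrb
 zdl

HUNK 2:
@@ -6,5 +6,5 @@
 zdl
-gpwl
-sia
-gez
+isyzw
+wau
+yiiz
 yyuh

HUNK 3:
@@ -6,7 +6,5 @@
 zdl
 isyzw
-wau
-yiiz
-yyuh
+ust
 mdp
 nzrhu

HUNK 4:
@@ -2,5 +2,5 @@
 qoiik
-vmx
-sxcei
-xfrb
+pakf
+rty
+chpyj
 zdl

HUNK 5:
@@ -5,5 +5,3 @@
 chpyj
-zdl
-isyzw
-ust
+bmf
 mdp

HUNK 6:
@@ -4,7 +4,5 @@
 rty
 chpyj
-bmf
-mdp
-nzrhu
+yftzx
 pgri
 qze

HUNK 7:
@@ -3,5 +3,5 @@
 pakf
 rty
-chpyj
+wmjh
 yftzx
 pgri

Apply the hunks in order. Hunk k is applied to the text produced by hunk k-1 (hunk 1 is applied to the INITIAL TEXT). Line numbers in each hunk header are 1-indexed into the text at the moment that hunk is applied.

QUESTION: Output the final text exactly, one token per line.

Hunk 1: at line 2 remove [ptk,pob,wtlfz] add [vmx,sxcei,xfrb] -> 14 lines: xaj qoiik vmx sxcei xfrb zdl gpwl sia gez yyuh mdp nzrhu pgri qze
Hunk 2: at line 6 remove [gpwl,sia,gez] add [isyzw,wau,yiiz] -> 14 lines: xaj qoiik vmx sxcei xfrb zdl isyzw wau yiiz yyuh mdp nzrhu pgri qze
Hunk 3: at line 6 remove [wau,yiiz,yyuh] add [ust] -> 12 lines: xaj qoiik vmx sxcei xfrb zdl isyzw ust mdp nzrhu pgri qze
Hunk 4: at line 2 remove [vmx,sxcei,xfrb] add [pakf,rty,chpyj] -> 12 lines: xaj qoiik pakf rty chpyj zdl isyzw ust mdp nzrhu pgri qze
Hunk 5: at line 5 remove [zdl,isyzw,ust] add [bmf] -> 10 lines: xaj qoiik pakf rty chpyj bmf mdp nzrhu pgri qze
Hunk 6: at line 4 remove [bmf,mdp,nzrhu] add [yftzx] -> 8 lines: xaj qoiik pakf rty chpyj yftzx pgri qze
Hunk 7: at line 3 remove [chpyj] add [wmjh] -> 8 lines: xaj qoiik pakf rty wmjh yftzx pgri qze

Answer: xaj
qoiik
pakf
rty
wmjh
yftzx
pgri
qze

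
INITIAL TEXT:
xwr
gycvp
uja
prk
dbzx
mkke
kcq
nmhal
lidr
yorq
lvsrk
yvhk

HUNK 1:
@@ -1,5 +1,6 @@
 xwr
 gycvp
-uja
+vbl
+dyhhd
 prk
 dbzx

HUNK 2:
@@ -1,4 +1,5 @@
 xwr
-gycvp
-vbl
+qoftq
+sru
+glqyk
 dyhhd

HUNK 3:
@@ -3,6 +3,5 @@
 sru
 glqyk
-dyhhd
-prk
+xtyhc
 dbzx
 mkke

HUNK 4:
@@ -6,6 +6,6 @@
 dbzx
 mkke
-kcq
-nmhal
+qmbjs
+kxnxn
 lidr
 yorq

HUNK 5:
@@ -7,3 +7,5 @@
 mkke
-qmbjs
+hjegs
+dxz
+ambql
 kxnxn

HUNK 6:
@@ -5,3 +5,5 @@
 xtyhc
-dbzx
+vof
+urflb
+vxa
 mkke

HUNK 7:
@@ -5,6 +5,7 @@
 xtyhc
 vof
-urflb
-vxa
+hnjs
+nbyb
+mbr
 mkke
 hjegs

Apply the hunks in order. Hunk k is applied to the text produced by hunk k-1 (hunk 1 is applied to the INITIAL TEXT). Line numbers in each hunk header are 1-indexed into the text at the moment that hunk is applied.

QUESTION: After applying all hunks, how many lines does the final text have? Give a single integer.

Answer: 18

Derivation:
Hunk 1: at line 1 remove [uja] add [vbl,dyhhd] -> 13 lines: xwr gycvp vbl dyhhd prk dbzx mkke kcq nmhal lidr yorq lvsrk yvhk
Hunk 2: at line 1 remove [gycvp,vbl] add [qoftq,sru,glqyk] -> 14 lines: xwr qoftq sru glqyk dyhhd prk dbzx mkke kcq nmhal lidr yorq lvsrk yvhk
Hunk 3: at line 3 remove [dyhhd,prk] add [xtyhc] -> 13 lines: xwr qoftq sru glqyk xtyhc dbzx mkke kcq nmhal lidr yorq lvsrk yvhk
Hunk 4: at line 6 remove [kcq,nmhal] add [qmbjs,kxnxn] -> 13 lines: xwr qoftq sru glqyk xtyhc dbzx mkke qmbjs kxnxn lidr yorq lvsrk yvhk
Hunk 5: at line 7 remove [qmbjs] add [hjegs,dxz,ambql] -> 15 lines: xwr qoftq sru glqyk xtyhc dbzx mkke hjegs dxz ambql kxnxn lidr yorq lvsrk yvhk
Hunk 6: at line 5 remove [dbzx] add [vof,urflb,vxa] -> 17 lines: xwr qoftq sru glqyk xtyhc vof urflb vxa mkke hjegs dxz ambql kxnxn lidr yorq lvsrk yvhk
Hunk 7: at line 5 remove [urflb,vxa] add [hnjs,nbyb,mbr] -> 18 lines: xwr qoftq sru glqyk xtyhc vof hnjs nbyb mbr mkke hjegs dxz ambql kxnxn lidr yorq lvsrk yvhk
Final line count: 18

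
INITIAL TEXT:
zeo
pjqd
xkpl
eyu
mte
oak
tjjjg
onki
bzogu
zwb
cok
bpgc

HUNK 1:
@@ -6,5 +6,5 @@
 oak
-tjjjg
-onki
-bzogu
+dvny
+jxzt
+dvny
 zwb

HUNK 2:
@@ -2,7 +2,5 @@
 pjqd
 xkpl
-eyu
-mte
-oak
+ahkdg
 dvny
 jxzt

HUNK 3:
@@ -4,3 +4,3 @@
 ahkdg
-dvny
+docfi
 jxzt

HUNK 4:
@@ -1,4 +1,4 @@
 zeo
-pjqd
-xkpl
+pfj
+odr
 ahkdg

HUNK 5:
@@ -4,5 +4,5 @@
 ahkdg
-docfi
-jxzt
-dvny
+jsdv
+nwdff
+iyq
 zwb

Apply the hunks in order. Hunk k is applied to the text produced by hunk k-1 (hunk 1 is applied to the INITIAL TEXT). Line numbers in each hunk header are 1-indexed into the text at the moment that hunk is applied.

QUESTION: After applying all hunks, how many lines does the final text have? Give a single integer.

Answer: 10

Derivation:
Hunk 1: at line 6 remove [tjjjg,onki,bzogu] add [dvny,jxzt,dvny] -> 12 lines: zeo pjqd xkpl eyu mte oak dvny jxzt dvny zwb cok bpgc
Hunk 2: at line 2 remove [eyu,mte,oak] add [ahkdg] -> 10 lines: zeo pjqd xkpl ahkdg dvny jxzt dvny zwb cok bpgc
Hunk 3: at line 4 remove [dvny] add [docfi] -> 10 lines: zeo pjqd xkpl ahkdg docfi jxzt dvny zwb cok bpgc
Hunk 4: at line 1 remove [pjqd,xkpl] add [pfj,odr] -> 10 lines: zeo pfj odr ahkdg docfi jxzt dvny zwb cok bpgc
Hunk 5: at line 4 remove [docfi,jxzt,dvny] add [jsdv,nwdff,iyq] -> 10 lines: zeo pfj odr ahkdg jsdv nwdff iyq zwb cok bpgc
Final line count: 10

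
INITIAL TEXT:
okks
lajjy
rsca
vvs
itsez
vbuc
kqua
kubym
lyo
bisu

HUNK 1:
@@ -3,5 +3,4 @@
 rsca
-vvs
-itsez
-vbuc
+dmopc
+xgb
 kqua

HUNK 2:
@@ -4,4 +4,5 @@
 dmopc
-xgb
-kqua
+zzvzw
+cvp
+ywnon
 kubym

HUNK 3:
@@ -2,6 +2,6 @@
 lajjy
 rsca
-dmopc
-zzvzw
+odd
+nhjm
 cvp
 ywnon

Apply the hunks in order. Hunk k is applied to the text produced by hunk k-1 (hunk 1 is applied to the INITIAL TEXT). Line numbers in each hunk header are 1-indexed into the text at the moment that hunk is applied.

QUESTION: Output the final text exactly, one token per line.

Hunk 1: at line 3 remove [vvs,itsez,vbuc] add [dmopc,xgb] -> 9 lines: okks lajjy rsca dmopc xgb kqua kubym lyo bisu
Hunk 2: at line 4 remove [xgb,kqua] add [zzvzw,cvp,ywnon] -> 10 lines: okks lajjy rsca dmopc zzvzw cvp ywnon kubym lyo bisu
Hunk 3: at line 2 remove [dmopc,zzvzw] add [odd,nhjm] -> 10 lines: okks lajjy rsca odd nhjm cvp ywnon kubym lyo bisu

Answer: okks
lajjy
rsca
odd
nhjm
cvp
ywnon
kubym
lyo
bisu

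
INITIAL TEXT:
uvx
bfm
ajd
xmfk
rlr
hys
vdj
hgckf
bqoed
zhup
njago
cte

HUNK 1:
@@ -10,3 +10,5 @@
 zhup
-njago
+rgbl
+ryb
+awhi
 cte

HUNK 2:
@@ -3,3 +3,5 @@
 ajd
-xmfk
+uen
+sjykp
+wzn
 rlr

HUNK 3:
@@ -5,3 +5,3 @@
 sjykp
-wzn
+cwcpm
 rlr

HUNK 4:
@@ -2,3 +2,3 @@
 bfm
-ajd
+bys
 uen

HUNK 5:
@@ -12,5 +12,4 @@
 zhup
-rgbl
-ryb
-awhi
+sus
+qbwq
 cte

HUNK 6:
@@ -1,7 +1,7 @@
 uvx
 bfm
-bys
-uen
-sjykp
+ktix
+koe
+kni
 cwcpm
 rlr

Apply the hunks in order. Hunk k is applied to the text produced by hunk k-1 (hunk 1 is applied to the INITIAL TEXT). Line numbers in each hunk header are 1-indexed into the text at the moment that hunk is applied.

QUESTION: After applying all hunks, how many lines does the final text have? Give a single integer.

Answer: 15

Derivation:
Hunk 1: at line 10 remove [njago] add [rgbl,ryb,awhi] -> 14 lines: uvx bfm ajd xmfk rlr hys vdj hgckf bqoed zhup rgbl ryb awhi cte
Hunk 2: at line 3 remove [xmfk] add [uen,sjykp,wzn] -> 16 lines: uvx bfm ajd uen sjykp wzn rlr hys vdj hgckf bqoed zhup rgbl ryb awhi cte
Hunk 3: at line 5 remove [wzn] add [cwcpm] -> 16 lines: uvx bfm ajd uen sjykp cwcpm rlr hys vdj hgckf bqoed zhup rgbl ryb awhi cte
Hunk 4: at line 2 remove [ajd] add [bys] -> 16 lines: uvx bfm bys uen sjykp cwcpm rlr hys vdj hgckf bqoed zhup rgbl ryb awhi cte
Hunk 5: at line 12 remove [rgbl,ryb,awhi] add [sus,qbwq] -> 15 lines: uvx bfm bys uen sjykp cwcpm rlr hys vdj hgckf bqoed zhup sus qbwq cte
Hunk 6: at line 1 remove [bys,uen,sjykp] add [ktix,koe,kni] -> 15 lines: uvx bfm ktix koe kni cwcpm rlr hys vdj hgckf bqoed zhup sus qbwq cte
Final line count: 15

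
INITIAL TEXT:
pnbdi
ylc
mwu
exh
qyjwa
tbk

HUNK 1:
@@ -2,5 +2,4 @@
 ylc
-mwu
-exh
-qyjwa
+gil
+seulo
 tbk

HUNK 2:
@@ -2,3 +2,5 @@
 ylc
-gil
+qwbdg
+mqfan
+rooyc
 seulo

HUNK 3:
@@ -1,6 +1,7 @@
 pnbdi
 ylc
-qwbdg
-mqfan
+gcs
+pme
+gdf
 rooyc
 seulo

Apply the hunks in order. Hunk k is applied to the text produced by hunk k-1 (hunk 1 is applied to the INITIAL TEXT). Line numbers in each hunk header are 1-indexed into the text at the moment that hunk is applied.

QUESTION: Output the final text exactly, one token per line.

Hunk 1: at line 2 remove [mwu,exh,qyjwa] add [gil,seulo] -> 5 lines: pnbdi ylc gil seulo tbk
Hunk 2: at line 2 remove [gil] add [qwbdg,mqfan,rooyc] -> 7 lines: pnbdi ylc qwbdg mqfan rooyc seulo tbk
Hunk 3: at line 1 remove [qwbdg,mqfan] add [gcs,pme,gdf] -> 8 lines: pnbdi ylc gcs pme gdf rooyc seulo tbk

Answer: pnbdi
ylc
gcs
pme
gdf
rooyc
seulo
tbk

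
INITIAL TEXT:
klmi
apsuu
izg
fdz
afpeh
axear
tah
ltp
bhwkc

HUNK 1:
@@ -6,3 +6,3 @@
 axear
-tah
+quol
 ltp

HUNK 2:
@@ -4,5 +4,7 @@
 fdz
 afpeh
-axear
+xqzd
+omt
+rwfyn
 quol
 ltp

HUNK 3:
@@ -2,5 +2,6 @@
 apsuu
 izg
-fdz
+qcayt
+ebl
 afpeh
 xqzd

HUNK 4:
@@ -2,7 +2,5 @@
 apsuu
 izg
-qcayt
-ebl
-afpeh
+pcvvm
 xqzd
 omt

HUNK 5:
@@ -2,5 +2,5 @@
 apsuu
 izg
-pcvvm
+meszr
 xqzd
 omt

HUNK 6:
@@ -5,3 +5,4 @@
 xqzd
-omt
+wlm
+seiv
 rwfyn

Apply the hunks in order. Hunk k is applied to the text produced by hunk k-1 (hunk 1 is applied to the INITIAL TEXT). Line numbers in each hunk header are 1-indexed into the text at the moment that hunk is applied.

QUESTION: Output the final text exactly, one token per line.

Hunk 1: at line 6 remove [tah] add [quol] -> 9 lines: klmi apsuu izg fdz afpeh axear quol ltp bhwkc
Hunk 2: at line 4 remove [axear] add [xqzd,omt,rwfyn] -> 11 lines: klmi apsuu izg fdz afpeh xqzd omt rwfyn quol ltp bhwkc
Hunk 3: at line 2 remove [fdz] add [qcayt,ebl] -> 12 lines: klmi apsuu izg qcayt ebl afpeh xqzd omt rwfyn quol ltp bhwkc
Hunk 4: at line 2 remove [qcayt,ebl,afpeh] add [pcvvm] -> 10 lines: klmi apsuu izg pcvvm xqzd omt rwfyn quol ltp bhwkc
Hunk 5: at line 2 remove [pcvvm] add [meszr] -> 10 lines: klmi apsuu izg meszr xqzd omt rwfyn quol ltp bhwkc
Hunk 6: at line 5 remove [omt] add [wlm,seiv] -> 11 lines: klmi apsuu izg meszr xqzd wlm seiv rwfyn quol ltp bhwkc

Answer: klmi
apsuu
izg
meszr
xqzd
wlm
seiv
rwfyn
quol
ltp
bhwkc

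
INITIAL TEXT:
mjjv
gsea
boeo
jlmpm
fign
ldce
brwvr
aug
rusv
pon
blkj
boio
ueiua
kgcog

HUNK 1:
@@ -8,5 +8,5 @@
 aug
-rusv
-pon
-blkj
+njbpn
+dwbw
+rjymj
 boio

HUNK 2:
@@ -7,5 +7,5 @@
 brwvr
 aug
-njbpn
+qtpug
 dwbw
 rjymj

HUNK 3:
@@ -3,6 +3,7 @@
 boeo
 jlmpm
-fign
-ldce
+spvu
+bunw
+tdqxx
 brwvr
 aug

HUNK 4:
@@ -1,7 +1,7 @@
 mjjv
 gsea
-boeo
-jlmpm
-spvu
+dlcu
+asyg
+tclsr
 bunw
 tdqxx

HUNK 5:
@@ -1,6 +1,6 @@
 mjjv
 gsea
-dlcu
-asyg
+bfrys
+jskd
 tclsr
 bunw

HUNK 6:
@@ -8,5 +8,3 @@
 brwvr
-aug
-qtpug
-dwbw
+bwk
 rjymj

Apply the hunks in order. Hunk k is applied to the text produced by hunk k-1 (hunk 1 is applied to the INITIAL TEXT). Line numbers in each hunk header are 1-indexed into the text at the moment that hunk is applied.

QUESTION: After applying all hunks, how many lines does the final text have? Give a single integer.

Hunk 1: at line 8 remove [rusv,pon,blkj] add [njbpn,dwbw,rjymj] -> 14 lines: mjjv gsea boeo jlmpm fign ldce brwvr aug njbpn dwbw rjymj boio ueiua kgcog
Hunk 2: at line 7 remove [njbpn] add [qtpug] -> 14 lines: mjjv gsea boeo jlmpm fign ldce brwvr aug qtpug dwbw rjymj boio ueiua kgcog
Hunk 3: at line 3 remove [fign,ldce] add [spvu,bunw,tdqxx] -> 15 lines: mjjv gsea boeo jlmpm spvu bunw tdqxx brwvr aug qtpug dwbw rjymj boio ueiua kgcog
Hunk 4: at line 1 remove [boeo,jlmpm,spvu] add [dlcu,asyg,tclsr] -> 15 lines: mjjv gsea dlcu asyg tclsr bunw tdqxx brwvr aug qtpug dwbw rjymj boio ueiua kgcog
Hunk 5: at line 1 remove [dlcu,asyg] add [bfrys,jskd] -> 15 lines: mjjv gsea bfrys jskd tclsr bunw tdqxx brwvr aug qtpug dwbw rjymj boio ueiua kgcog
Hunk 6: at line 8 remove [aug,qtpug,dwbw] add [bwk] -> 13 lines: mjjv gsea bfrys jskd tclsr bunw tdqxx brwvr bwk rjymj boio ueiua kgcog
Final line count: 13

Answer: 13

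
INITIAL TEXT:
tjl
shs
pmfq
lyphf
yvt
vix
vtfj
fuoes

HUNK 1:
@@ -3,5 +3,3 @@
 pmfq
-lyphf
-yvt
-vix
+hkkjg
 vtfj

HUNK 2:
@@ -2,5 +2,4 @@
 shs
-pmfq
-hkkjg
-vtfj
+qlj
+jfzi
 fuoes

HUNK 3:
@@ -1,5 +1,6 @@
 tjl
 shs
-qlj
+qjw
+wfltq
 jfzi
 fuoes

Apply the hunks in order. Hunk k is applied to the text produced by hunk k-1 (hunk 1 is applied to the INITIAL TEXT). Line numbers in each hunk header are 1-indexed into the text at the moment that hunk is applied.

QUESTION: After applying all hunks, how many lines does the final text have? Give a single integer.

Hunk 1: at line 3 remove [lyphf,yvt,vix] add [hkkjg] -> 6 lines: tjl shs pmfq hkkjg vtfj fuoes
Hunk 2: at line 2 remove [pmfq,hkkjg,vtfj] add [qlj,jfzi] -> 5 lines: tjl shs qlj jfzi fuoes
Hunk 3: at line 1 remove [qlj] add [qjw,wfltq] -> 6 lines: tjl shs qjw wfltq jfzi fuoes
Final line count: 6

Answer: 6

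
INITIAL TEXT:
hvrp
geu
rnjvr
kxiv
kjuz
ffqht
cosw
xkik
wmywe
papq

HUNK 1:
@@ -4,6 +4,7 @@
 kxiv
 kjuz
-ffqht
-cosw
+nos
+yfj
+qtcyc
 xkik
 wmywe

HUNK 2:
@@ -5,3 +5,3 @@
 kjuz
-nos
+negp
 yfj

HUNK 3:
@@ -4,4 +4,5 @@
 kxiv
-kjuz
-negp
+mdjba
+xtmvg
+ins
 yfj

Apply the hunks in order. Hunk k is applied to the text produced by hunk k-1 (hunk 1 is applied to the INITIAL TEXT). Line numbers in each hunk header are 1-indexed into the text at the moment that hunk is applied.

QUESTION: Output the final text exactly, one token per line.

Answer: hvrp
geu
rnjvr
kxiv
mdjba
xtmvg
ins
yfj
qtcyc
xkik
wmywe
papq

Derivation:
Hunk 1: at line 4 remove [ffqht,cosw] add [nos,yfj,qtcyc] -> 11 lines: hvrp geu rnjvr kxiv kjuz nos yfj qtcyc xkik wmywe papq
Hunk 2: at line 5 remove [nos] add [negp] -> 11 lines: hvrp geu rnjvr kxiv kjuz negp yfj qtcyc xkik wmywe papq
Hunk 3: at line 4 remove [kjuz,negp] add [mdjba,xtmvg,ins] -> 12 lines: hvrp geu rnjvr kxiv mdjba xtmvg ins yfj qtcyc xkik wmywe papq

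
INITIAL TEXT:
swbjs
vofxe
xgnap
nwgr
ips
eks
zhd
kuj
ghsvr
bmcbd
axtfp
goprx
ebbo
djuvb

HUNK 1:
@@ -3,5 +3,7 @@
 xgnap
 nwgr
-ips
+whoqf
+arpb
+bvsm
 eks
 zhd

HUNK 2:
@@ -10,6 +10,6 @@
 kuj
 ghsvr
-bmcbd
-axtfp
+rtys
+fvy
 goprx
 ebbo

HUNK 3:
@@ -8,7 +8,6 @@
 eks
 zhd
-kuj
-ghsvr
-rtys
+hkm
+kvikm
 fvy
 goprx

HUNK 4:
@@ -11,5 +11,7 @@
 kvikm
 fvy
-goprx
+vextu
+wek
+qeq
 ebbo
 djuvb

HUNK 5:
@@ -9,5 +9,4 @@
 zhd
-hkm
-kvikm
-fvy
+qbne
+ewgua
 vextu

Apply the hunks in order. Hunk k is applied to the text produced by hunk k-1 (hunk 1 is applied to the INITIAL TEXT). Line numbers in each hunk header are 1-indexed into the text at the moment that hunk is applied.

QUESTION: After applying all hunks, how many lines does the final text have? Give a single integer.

Hunk 1: at line 3 remove [ips] add [whoqf,arpb,bvsm] -> 16 lines: swbjs vofxe xgnap nwgr whoqf arpb bvsm eks zhd kuj ghsvr bmcbd axtfp goprx ebbo djuvb
Hunk 2: at line 10 remove [bmcbd,axtfp] add [rtys,fvy] -> 16 lines: swbjs vofxe xgnap nwgr whoqf arpb bvsm eks zhd kuj ghsvr rtys fvy goprx ebbo djuvb
Hunk 3: at line 8 remove [kuj,ghsvr,rtys] add [hkm,kvikm] -> 15 lines: swbjs vofxe xgnap nwgr whoqf arpb bvsm eks zhd hkm kvikm fvy goprx ebbo djuvb
Hunk 4: at line 11 remove [goprx] add [vextu,wek,qeq] -> 17 lines: swbjs vofxe xgnap nwgr whoqf arpb bvsm eks zhd hkm kvikm fvy vextu wek qeq ebbo djuvb
Hunk 5: at line 9 remove [hkm,kvikm,fvy] add [qbne,ewgua] -> 16 lines: swbjs vofxe xgnap nwgr whoqf arpb bvsm eks zhd qbne ewgua vextu wek qeq ebbo djuvb
Final line count: 16

Answer: 16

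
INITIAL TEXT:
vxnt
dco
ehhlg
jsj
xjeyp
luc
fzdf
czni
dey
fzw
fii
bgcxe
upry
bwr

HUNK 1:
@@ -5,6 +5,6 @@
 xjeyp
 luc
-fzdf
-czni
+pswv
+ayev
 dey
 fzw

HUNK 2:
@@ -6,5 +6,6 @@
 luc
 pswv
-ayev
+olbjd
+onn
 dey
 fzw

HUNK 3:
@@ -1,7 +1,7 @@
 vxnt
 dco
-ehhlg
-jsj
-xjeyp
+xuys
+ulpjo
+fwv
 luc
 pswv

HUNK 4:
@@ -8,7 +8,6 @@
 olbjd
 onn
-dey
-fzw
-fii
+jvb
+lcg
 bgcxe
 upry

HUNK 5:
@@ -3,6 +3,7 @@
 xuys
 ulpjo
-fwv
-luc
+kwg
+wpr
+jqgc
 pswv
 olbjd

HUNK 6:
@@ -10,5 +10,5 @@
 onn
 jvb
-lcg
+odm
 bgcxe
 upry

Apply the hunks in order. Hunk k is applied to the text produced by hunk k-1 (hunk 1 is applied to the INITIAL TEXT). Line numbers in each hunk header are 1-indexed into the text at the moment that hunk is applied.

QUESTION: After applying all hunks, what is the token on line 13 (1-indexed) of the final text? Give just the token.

Answer: bgcxe

Derivation:
Hunk 1: at line 5 remove [fzdf,czni] add [pswv,ayev] -> 14 lines: vxnt dco ehhlg jsj xjeyp luc pswv ayev dey fzw fii bgcxe upry bwr
Hunk 2: at line 6 remove [ayev] add [olbjd,onn] -> 15 lines: vxnt dco ehhlg jsj xjeyp luc pswv olbjd onn dey fzw fii bgcxe upry bwr
Hunk 3: at line 1 remove [ehhlg,jsj,xjeyp] add [xuys,ulpjo,fwv] -> 15 lines: vxnt dco xuys ulpjo fwv luc pswv olbjd onn dey fzw fii bgcxe upry bwr
Hunk 4: at line 8 remove [dey,fzw,fii] add [jvb,lcg] -> 14 lines: vxnt dco xuys ulpjo fwv luc pswv olbjd onn jvb lcg bgcxe upry bwr
Hunk 5: at line 3 remove [fwv,luc] add [kwg,wpr,jqgc] -> 15 lines: vxnt dco xuys ulpjo kwg wpr jqgc pswv olbjd onn jvb lcg bgcxe upry bwr
Hunk 6: at line 10 remove [lcg] add [odm] -> 15 lines: vxnt dco xuys ulpjo kwg wpr jqgc pswv olbjd onn jvb odm bgcxe upry bwr
Final line 13: bgcxe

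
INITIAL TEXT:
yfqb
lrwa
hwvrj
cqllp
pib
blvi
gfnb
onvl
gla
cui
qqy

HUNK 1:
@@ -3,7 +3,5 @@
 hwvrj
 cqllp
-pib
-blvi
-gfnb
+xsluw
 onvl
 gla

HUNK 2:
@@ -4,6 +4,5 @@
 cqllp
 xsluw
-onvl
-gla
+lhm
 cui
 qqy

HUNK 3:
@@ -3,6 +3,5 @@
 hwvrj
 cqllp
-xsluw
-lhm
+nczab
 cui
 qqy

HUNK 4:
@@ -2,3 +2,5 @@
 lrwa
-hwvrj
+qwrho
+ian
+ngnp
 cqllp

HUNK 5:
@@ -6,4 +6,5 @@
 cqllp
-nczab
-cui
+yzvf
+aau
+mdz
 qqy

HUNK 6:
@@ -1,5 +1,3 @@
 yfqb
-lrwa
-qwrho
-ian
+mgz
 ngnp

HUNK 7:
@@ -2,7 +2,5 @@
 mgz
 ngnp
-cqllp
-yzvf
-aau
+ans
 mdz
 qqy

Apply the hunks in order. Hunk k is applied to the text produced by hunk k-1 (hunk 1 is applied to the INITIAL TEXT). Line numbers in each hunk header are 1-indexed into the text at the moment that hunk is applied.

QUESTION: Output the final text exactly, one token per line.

Hunk 1: at line 3 remove [pib,blvi,gfnb] add [xsluw] -> 9 lines: yfqb lrwa hwvrj cqllp xsluw onvl gla cui qqy
Hunk 2: at line 4 remove [onvl,gla] add [lhm] -> 8 lines: yfqb lrwa hwvrj cqllp xsluw lhm cui qqy
Hunk 3: at line 3 remove [xsluw,lhm] add [nczab] -> 7 lines: yfqb lrwa hwvrj cqllp nczab cui qqy
Hunk 4: at line 2 remove [hwvrj] add [qwrho,ian,ngnp] -> 9 lines: yfqb lrwa qwrho ian ngnp cqllp nczab cui qqy
Hunk 5: at line 6 remove [nczab,cui] add [yzvf,aau,mdz] -> 10 lines: yfqb lrwa qwrho ian ngnp cqllp yzvf aau mdz qqy
Hunk 6: at line 1 remove [lrwa,qwrho,ian] add [mgz] -> 8 lines: yfqb mgz ngnp cqllp yzvf aau mdz qqy
Hunk 7: at line 2 remove [cqllp,yzvf,aau] add [ans] -> 6 lines: yfqb mgz ngnp ans mdz qqy

Answer: yfqb
mgz
ngnp
ans
mdz
qqy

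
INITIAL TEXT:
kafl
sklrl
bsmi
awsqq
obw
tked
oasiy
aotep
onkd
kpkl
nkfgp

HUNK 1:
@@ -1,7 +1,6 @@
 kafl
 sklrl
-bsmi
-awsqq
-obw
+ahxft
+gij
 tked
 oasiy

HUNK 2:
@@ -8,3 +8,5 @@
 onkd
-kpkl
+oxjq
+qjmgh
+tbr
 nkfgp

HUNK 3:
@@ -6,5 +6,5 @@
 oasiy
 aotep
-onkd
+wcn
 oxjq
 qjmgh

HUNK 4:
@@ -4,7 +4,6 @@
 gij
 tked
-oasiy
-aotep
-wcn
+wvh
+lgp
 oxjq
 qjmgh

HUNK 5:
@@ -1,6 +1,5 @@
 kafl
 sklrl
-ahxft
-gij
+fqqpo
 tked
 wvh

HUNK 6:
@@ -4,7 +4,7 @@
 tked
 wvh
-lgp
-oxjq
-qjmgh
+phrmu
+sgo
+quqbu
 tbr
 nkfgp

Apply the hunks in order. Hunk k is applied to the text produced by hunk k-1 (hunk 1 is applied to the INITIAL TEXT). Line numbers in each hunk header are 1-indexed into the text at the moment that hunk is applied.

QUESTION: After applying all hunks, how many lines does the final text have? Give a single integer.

Hunk 1: at line 1 remove [bsmi,awsqq,obw] add [ahxft,gij] -> 10 lines: kafl sklrl ahxft gij tked oasiy aotep onkd kpkl nkfgp
Hunk 2: at line 8 remove [kpkl] add [oxjq,qjmgh,tbr] -> 12 lines: kafl sklrl ahxft gij tked oasiy aotep onkd oxjq qjmgh tbr nkfgp
Hunk 3: at line 6 remove [onkd] add [wcn] -> 12 lines: kafl sklrl ahxft gij tked oasiy aotep wcn oxjq qjmgh tbr nkfgp
Hunk 4: at line 4 remove [oasiy,aotep,wcn] add [wvh,lgp] -> 11 lines: kafl sklrl ahxft gij tked wvh lgp oxjq qjmgh tbr nkfgp
Hunk 5: at line 1 remove [ahxft,gij] add [fqqpo] -> 10 lines: kafl sklrl fqqpo tked wvh lgp oxjq qjmgh tbr nkfgp
Hunk 6: at line 4 remove [lgp,oxjq,qjmgh] add [phrmu,sgo,quqbu] -> 10 lines: kafl sklrl fqqpo tked wvh phrmu sgo quqbu tbr nkfgp
Final line count: 10

Answer: 10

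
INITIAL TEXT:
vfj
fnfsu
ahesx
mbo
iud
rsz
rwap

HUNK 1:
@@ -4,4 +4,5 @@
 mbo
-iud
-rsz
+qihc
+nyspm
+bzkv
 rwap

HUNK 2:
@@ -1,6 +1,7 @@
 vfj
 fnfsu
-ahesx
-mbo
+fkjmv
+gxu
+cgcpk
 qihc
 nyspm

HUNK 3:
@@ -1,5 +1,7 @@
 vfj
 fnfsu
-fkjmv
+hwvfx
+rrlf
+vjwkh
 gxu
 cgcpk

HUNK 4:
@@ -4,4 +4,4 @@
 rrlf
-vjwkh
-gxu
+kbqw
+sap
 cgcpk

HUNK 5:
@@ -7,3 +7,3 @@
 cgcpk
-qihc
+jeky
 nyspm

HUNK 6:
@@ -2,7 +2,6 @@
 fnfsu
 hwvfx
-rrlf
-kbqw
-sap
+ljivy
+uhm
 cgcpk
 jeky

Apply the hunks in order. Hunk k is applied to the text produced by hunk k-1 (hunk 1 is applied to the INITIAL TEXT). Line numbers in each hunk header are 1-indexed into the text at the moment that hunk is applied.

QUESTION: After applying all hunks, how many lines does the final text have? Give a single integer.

Answer: 10

Derivation:
Hunk 1: at line 4 remove [iud,rsz] add [qihc,nyspm,bzkv] -> 8 lines: vfj fnfsu ahesx mbo qihc nyspm bzkv rwap
Hunk 2: at line 1 remove [ahesx,mbo] add [fkjmv,gxu,cgcpk] -> 9 lines: vfj fnfsu fkjmv gxu cgcpk qihc nyspm bzkv rwap
Hunk 3: at line 1 remove [fkjmv] add [hwvfx,rrlf,vjwkh] -> 11 lines: vfj fnfsu hwvfx rrlf vjwkh gxu cgcpk qihc nyspm bzkv rwap
Hunk 4: at line 4 remove [vjwkh,gxu] add [kbqw,sap] -> 11 lines: vfj fnfsu hwvfx rrlf kbqw sap cgcpk qihc nyspm bzkv rwap
Hunk 5: at line 7 remove [qihc] add [jeky] -> 11 lines: vfj fnfsu hwvfx rrlf kbqw sap cgcpk jeky nyspm bzkv rwap
Hunk 6: at line 2 remove [rrlf,kbqw,sap] add [ljivy,uhm] -> 10 lines: vfj fnfsu hwvfx ljivy uhm cgcpk jeky nyspm bzkv rwap
Final line count: 10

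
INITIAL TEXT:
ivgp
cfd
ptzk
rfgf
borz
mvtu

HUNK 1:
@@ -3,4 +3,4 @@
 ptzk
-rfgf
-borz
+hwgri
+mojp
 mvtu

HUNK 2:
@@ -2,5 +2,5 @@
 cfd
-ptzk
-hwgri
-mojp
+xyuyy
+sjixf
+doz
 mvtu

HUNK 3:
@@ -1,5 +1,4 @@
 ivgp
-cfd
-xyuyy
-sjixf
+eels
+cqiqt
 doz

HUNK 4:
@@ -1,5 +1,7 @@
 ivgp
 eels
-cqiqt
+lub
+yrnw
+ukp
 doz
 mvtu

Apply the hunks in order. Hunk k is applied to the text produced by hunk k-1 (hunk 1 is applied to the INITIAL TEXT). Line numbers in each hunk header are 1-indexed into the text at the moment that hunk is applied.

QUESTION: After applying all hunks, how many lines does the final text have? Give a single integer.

Hunk 1: at line 3 remove [rfgf,borz] add [hwgri,mojp] -> 6 lines: ivgp cfd ptzk hwgri mojp mvtu
Hunk 2: at line 2 remove [ptzk,hwgri,mojp] add [xyuyy,sjixf,doz] -> 6 lines: ivgp cfd xyuyy sjixf doz mvtu
Hunk 3: at line 1 remove [cfd,xyuyy,sjixf] add [eels,cqiqt] -> 5 lines: ivgp eels cqiqt doz mvtu
Hunk 4: at line 1 remove [cqiqt] add [lub,yrnw,ukp] -> 7 lines: ivgp eels lub yrnw ukp doz mvtu
Final line count: 7

Answer: 7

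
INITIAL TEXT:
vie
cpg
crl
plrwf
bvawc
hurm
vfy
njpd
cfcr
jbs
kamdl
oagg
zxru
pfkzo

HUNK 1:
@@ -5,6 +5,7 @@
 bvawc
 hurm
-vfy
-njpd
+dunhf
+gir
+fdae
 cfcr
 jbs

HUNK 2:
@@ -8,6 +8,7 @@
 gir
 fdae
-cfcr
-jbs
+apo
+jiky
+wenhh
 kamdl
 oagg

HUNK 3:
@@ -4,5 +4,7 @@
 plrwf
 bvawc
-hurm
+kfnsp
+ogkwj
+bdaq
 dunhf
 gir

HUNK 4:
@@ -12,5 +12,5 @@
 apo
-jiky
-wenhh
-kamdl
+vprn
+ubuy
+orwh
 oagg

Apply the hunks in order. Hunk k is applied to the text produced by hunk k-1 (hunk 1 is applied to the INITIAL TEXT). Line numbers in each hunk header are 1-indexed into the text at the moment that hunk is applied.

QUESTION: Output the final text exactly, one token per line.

Answer: vie
cpg
crl
plrwf
bvawc
kfnsp
ogkwj
bdaq
dunhf
gir
fdae
apo
vprn
ubuy
orwh
oagg
zxru
pfkzo

Derivation:
Hunk 1: at line 5 remove [vfy,njpd] add [dunhf,gir,fdae] -> 15 lines: vie cpg crl plrwf bvawc hurm dunhf gir fdae cfcr jbs kamdl oagg zxru pfkzo
Hunk 2: at line 8 remove [cfcr,jbs] add [apo,jiky,wenhh] -> 16 lines: vie cpg crl plrwf bvawc hurm dunhf gir fdae apo jiky wenhh kamdl oagg zxru pfkzo
Hunk 3: at line 4 remove [hurm] add [kfnsp,ogkwj,bdaq] -> 18 lines: vie cpg crl plrwf bvawc kfnsp ogkwj bdaq dunhf gir fdae apo jiky wenhh kamdl oagg zxru pfkzo
Hunk 4: at line 12 remove [jiky,wenhh,kamdl] add [vprn,ubuy,orwh] -> 18 lines: vie cpg crl plrwf bvawc kfnsp ogkwj bdaq dunhf gir fdae apo vprn ubuy orwh oagg zxru pfkzo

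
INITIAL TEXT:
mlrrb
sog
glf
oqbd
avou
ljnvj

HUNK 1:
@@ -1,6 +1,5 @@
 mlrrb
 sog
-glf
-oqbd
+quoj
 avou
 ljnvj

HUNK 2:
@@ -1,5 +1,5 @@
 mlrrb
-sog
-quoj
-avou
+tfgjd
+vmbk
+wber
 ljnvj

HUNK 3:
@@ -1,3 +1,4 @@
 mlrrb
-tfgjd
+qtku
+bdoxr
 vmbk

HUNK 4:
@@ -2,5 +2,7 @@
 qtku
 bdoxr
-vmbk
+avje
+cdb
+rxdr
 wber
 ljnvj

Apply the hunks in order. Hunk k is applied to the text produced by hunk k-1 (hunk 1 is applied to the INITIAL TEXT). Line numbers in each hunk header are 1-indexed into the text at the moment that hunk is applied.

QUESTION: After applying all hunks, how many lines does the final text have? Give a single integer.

Hunk 1: at line 1 remove [glf,oqbd] add [quoj] -> 5 lines: mlrrb sog quoj avou ljnvj
Hunk 2: at line 1 remove [sog,quoj,avou] add [tfgjd,vmbk,wber] -> 5 lines: mlrrb tfgjd vmbk wber ljnvj
Hunk 3: at line 1 remove [tfgjd] add [qtku,bdoxr] -> 6 lines: mlrrb qtku bdoxr vmbk wber ljnvj
Hunk 4: at line 2 remove [vmbk] add [avje,cdb,rxdr] -> 8 lines: mlrrb qtku bdoxr avje cdb rxdr wber ljnvj
Final line count: 8

Answer: 8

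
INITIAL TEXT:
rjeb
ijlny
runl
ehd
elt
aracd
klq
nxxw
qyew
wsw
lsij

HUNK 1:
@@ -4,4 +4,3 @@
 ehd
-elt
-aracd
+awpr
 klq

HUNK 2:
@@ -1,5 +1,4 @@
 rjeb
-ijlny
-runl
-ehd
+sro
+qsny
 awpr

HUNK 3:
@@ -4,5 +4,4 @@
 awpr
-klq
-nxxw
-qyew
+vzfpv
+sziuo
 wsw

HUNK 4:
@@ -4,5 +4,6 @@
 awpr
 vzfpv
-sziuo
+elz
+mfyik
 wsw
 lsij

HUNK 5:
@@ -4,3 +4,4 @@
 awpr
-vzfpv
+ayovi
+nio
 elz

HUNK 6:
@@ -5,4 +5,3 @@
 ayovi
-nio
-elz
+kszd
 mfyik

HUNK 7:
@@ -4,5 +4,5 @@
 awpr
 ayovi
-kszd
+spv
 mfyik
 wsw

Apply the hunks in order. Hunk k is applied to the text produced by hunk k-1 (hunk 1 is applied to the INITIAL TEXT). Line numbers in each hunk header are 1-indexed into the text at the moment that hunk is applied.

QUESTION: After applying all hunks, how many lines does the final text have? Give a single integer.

Answer: 9

Derivation:
Hunk 1: at line 4 remove [elt,aracd] add [awpr] -> 10 lines: rjeb ijlny runl ehd awpr klq nxxw qyew wsw lsij
Hunk 2: at line 1 remove [ijlny,runl,ehd] add [sro,qsny] -> 9 lines: rjeb sro qsny awpr klq nxxw qyew wsw lsij
Hunk 3: at line 4 remove [klq,nxxw,qyew] add [vzfpv,sziuo] -> 8 lines: rjeb sro qsny awpr vzfpv sziuo wsw lsij
Hunk 4: at line 4 remove [sziuo] add [elz,mfyik] -> 9 lines: rjeb sro qsny awpr vzfpv elz mfyik wsw lsij
Hunk 5: at line 4 remove [vzfpv] add [ayovi,nio] -> 10 lines: rjeb sro qsny awpr ayovi nio elz mfyik wsw lsij
Hunk 6: at line 5 remove [nio,elz] add [kszd] -> 9 lines: rjeb sro qsny awpr ayovi kszd mfyik wsw lsij
Hunk 7: at line 4 remove [kszd] add [spv] -> 9 lines: rjeb sro qsny awpr ayovi spv mfyik wsw lsij
Final line count: 9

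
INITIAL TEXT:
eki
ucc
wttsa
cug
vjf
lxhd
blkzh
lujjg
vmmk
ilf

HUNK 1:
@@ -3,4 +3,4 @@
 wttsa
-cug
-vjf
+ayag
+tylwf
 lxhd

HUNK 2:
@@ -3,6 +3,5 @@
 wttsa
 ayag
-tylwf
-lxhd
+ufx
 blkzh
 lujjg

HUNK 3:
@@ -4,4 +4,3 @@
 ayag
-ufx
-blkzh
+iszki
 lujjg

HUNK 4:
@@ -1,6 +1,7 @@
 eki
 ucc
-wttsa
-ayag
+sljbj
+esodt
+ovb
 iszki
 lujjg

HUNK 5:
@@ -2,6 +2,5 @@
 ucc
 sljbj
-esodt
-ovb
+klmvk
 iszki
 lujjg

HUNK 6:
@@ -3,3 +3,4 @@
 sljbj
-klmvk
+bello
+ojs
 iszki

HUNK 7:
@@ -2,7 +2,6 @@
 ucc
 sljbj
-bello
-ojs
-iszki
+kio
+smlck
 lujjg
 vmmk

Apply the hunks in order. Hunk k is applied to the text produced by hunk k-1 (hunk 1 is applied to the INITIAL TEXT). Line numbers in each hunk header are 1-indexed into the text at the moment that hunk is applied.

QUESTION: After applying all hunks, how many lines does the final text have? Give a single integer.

Answer: 8

Derivation:
Hunk 1: at line 3 remove [cug,vjf] add [ayag,tylwf] -> 10 lines: eki ucc wttsa ayag tylwf lxhd blkzh lujjg vmmk ilf
Hunk 2: at line 3 remove [tylwf,lxhd] add [ufx] -> 9 lines: eki ucc wttsa ayag ufx blkzh lujjg vmmk ilf
Hunk 3: at line 4 remove [ufx,blkzh] add [iszki] -> 8 lines: eki ucc wttsa ayag iszki lujjg vmmk ilf
Hunk 4: at line 1 remove [wttsa,ayag] add [sljbj,esodt,ovb] -> 9 lines: eki ucc sljbj esodt ovb iszki lujjg vmmk ilf
Hunk 5: at line 2 remove [esodt,ovb] add [klmvk] -> 8 lines: eki ucc sljbj klmvk iszki lujjg vmmk ilf
Hunk 6: at line 3 remove [klmvk] add [bello,ojs] -> 9 lines: eki ucc sljbj bello ojs iszki lujjg vmmk ilf
Hunk 7: at line 2 remove [bello,ojs,iszki] add [kio,smlck] -> 8 lines: eki ucc sljbj kio smlck lujjg vmmk ilf
Final line count: 8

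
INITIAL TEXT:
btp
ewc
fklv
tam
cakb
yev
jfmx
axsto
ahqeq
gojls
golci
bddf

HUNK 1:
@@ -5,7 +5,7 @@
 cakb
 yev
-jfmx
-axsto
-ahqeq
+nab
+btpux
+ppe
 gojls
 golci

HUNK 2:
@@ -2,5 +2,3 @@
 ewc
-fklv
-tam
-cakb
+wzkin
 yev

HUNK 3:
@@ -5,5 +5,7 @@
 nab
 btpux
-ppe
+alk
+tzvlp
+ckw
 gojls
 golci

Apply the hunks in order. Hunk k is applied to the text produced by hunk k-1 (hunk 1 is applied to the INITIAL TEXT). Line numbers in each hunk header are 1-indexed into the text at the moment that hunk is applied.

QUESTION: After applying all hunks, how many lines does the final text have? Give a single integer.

Hunk 1: at line 5 remove [jfmx,axsto,ahqeq] add [nab,btpux,ppe] -> 12 lines: btp ewc fklv tam cakb yev nab btpux ppe gojls golci bddf
Hunk 2: at line 2 remove [fklv,tam,cakb] add [wzkin] -> 10 lines: btp ewc wzkin yev nab btpux ppe gojls golci bddf
Hunk 3: at line 5 remove [ppe] add [alk,tzvlp,ckw] -> 12 lines: btp ewc wzkin yev nab btpux alk tzvlp ckw gojls golci bddf
Final line count: 12

Answer: 12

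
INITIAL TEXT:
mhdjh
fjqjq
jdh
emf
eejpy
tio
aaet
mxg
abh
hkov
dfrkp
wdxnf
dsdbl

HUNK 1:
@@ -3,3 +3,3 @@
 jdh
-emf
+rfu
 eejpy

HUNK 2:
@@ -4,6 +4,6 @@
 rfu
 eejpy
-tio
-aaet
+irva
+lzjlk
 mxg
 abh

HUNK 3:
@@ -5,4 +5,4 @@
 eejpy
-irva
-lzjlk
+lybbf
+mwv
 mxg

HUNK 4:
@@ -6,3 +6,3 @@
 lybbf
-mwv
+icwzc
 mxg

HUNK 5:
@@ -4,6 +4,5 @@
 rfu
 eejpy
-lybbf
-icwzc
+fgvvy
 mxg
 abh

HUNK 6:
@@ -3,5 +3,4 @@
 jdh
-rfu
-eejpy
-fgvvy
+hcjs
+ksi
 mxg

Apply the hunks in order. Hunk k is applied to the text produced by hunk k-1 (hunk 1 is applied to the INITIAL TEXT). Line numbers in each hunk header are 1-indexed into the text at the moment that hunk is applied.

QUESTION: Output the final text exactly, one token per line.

Hunk 1: at line 3 remove [emf] add [rfu] -> 13 lines: mhdjh fjqjq jdh rfu eejpy tio aaet mxg abh hkov dfrkp wdxnf dsdbl
Hunk 2: at line 4 remove [tio,aaet] add [irva,lzjlk] -> 13 lines: mhdjh fjqjq jdh rfu eejpy irva lzjlk mxg abh hkov dfrkp wdxnf dsdbl
Hunk 3: at line 5 remove [irva,lzjlk] add [lybbf,mwv] -> 13 lines: mhdjh fjqjq jdh rfu eejpy lybbf mwv mxg abh hkov dfrkp wdxnf dsdbl
Hunk 4: at line 6 remove [mwv] add [icwzc] -> 13 lines: mhdjh fjqjq jdh rfu eejpy lybbf icwzc mxg abh hkov dfrkp wdxnf dsdbl
Hunk 5: at line 4 remove [lybbf,icwzc] add [fgvvy] -> 12 lines: mhdjh fjqjq jdh rfu eejpy fgvvy mxg abh hkov dfrkp wdxnf dsdbl
Hunk 6: at line 3 remove [rfu,eejpy,fgvvy] add [hcjs,ksi] -> 11 lines: mhdjh fjqjq jdh hcjs ksi mxg abh hkov dfrkp wdxnf dsdbl

Answer: mhdjh
fjqjq
jdh
hcjs
ksi
mxg
abh
hkov
dfrkp
wdxnf
dsdbl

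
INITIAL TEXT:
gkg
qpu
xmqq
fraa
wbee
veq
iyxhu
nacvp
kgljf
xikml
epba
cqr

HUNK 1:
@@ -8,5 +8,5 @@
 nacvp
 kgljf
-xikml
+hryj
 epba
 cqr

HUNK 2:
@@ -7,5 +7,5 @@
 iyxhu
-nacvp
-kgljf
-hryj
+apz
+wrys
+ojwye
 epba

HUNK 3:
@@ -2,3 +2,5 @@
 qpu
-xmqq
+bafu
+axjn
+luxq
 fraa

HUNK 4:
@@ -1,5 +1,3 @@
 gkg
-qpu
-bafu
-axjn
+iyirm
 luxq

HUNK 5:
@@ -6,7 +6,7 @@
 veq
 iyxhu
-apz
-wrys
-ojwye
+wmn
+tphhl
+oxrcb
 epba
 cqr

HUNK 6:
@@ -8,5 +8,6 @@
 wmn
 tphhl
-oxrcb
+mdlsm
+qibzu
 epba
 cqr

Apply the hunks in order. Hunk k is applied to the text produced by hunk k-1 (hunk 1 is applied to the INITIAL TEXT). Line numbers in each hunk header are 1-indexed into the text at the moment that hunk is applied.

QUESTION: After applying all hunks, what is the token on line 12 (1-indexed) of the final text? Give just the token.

Hunk 1: at line 8 remove [xikml] add [hryj] -> 12 lines: gkg qpu xmqq fraa wbee veq iyxhu nacvp kgljf hryj epba cqr
Hunk 2: at line 7 remove [nacvp,kgljf,hryj] add [apz,wrys,ojwye] -> 12 lines: gkg qpu xmqq fraa wbee veq iyxhu apz wrys ojwye epba cqr
Hunk 3: at line 2 remove [xmqq] add [bafu,axjn,luxq] -> 14 lines: gkg qpu bafu axjn luxq fraa wbee veq iyxhu apz wrys ojwye epba cqr
Hunk 4: at line 1 remove [qpu,bafu,axjn] add [iyirm] -> 12 lines: gkg iyirm luxq fraa wbee veq iyxhu apz wrys ojwye epba cqr
Hunk 5: at line 6 remove [apz,wrys,ojwye] add [wmn,tphhl,oxrcb] -> 12 lines: gkg iyirm luxq fraa wbee veq iyxhu wmn tphhl oxrcb epba cqr
Hunk 6: at line 8 remove [oxrcb] add [mdlsm,qibzu] -> 13 lines: gkg iyirm luxq fraa wbee veq iyxhu wmn tphhl mdlsm qibzu epba cqr
Final line 12: epba

Answer: epba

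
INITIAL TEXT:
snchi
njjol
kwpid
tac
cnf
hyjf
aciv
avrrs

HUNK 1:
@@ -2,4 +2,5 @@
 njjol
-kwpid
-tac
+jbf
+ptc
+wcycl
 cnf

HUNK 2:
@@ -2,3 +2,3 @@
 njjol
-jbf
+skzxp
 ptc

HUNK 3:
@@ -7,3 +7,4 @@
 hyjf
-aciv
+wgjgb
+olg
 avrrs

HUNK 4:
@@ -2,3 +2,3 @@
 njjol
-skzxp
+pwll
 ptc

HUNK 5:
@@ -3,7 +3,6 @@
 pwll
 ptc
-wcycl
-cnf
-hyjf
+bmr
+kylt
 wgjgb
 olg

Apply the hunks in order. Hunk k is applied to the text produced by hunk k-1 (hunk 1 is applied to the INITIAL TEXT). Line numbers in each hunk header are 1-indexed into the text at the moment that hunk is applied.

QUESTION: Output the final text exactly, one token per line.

Answer: snchi
njjol
pwll
ptc
bmr
kylt
wgjgb
olg
avrrs

Derivation:
Hunk 1: at line 2 remove [kwpid,tac] add [jbf,ptc,wcycl] -> 9 lines: snchi njjol jbf ptc wcycl cnf hyjf aciv avrrs
Hunk 2: at line 2 remove [jbf] add [skzxp] -> 9 lines: snchi njjol skzxp ptc wcycl cnf hyjf aciv avrrs
Hunk 3: at line 7 remove [aciv] add [wgjgb,olg] -> 10 lines: snchi njjol skzxp ptc wcycl cnf hyjf wgjgb olg avrrs
Hunk 4: at line 2 remove [skzxp] add [pwll] -> 10 lines: snchi njjol pwll ptc wcycl cnf hyjf wgjgb olg avrrs
Hunk 5: at line 3 remove [wcycl,cnf,hyjf] add [bmr,kylt] -> 9 lines: snchi njjol pwll ptc bmr kylt wgjgb olg avrrs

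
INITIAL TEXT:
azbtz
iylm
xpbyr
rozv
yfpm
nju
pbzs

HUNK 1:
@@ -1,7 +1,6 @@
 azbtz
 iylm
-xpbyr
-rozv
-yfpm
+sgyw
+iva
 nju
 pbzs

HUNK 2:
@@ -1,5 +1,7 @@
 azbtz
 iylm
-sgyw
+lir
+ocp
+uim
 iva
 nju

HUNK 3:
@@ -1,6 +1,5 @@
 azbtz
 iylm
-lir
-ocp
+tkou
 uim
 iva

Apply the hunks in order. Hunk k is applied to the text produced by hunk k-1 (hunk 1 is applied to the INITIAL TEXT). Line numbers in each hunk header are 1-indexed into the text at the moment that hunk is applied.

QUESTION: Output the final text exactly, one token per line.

Hunk 1: at line 1 remove [xpbyr,rozv,yfpm] add [sgyw,iva] -> 6 lines: azbtz iylm sgyw iva nju pbzs
Hunk 2: at line 1 remove [sgyw] add [lir,ocp,uim] -> 8 lines: azbtz iylm lir ocp uim iva nju pbzs
Hunk 3: at line 1 remove [lir,ocp] add [tkou] -> 7 lines: azbtz iylm tkou uim iva nju pbzs

Answer: azbtz
iylm
tkou
uim
iva
nju
pbzs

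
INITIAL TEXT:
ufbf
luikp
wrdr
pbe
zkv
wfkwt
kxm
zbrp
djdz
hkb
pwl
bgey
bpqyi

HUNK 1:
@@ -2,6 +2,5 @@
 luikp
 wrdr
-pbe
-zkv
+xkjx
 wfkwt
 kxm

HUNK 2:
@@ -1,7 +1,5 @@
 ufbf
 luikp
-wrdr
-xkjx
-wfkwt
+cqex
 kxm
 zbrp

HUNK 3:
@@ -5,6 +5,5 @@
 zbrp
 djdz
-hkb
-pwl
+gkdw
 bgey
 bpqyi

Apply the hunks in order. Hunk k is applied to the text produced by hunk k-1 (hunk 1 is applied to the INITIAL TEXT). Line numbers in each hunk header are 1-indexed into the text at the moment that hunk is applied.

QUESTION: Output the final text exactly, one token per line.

Answer: ufbf
luikp
cqex
kxm
zbrp
djdz
gkdw
bgey
bpqyi

Derivation:
Hunk 1: at line 2 remove [pbe,zkv] add [xkjx] -> 12 lines: ufbf luikp wrdr xkjx wfkwt kxm zbrp djdz hkb pwl bgey bpqyi
Hunk 2: at line 1 remove [wrdr,xkjx,wfkwt] add [cqex] -> 10 lines: ufbf luikp cqex kxm zbrp djdz hkb pwl bgey bpqyi
Hunk 3: at line 5 remove [hkb,pwl] add [gkdw] -> 9 lines: ufbf luikp cqex kxm zbrp djdz gkdw bgey bpqyi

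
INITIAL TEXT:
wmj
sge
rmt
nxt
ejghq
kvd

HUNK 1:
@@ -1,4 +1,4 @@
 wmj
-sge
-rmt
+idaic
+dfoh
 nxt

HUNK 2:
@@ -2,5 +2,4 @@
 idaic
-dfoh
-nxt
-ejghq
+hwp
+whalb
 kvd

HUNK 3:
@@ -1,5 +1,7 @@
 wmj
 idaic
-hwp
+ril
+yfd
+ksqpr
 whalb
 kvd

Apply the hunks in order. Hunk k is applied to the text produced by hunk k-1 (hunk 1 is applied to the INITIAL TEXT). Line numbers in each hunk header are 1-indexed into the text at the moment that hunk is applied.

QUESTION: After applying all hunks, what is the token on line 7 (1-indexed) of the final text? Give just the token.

Answer: kvd

Derivation:
Hunk 1: at line 1 remove [sge,rmt] add [idaic,dfoh] -> 6 lines: wmj idaic dfoh nxt ejghq kvd
Hunk 2: at line 2 remove [dfoh,nxt,ejghq] add [hwp,whalb] -> 5 lines: wmj idaic hwp whalb kvd
Hunk 3: at line 1 remove [hwp] add [ril,yfd,ksqpr] -> 7 lines: wmj idaic ril yfd ksqpr whalb kvd
Final line 7: kvd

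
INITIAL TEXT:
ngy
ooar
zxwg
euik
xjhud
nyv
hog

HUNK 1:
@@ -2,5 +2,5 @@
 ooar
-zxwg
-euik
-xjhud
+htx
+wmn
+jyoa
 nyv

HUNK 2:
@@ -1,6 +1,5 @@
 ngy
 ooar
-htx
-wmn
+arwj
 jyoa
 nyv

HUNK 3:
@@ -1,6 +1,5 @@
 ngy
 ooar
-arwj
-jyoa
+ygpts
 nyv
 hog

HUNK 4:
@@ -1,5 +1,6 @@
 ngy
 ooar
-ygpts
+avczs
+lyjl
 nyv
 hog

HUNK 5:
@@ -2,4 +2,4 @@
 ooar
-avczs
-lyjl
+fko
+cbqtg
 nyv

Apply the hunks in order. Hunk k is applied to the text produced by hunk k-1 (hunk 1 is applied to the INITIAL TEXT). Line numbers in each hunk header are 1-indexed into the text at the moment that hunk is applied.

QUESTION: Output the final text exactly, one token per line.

Answer: ngy
ooar
fko
cbqtg
nyv
hog

Derivation:
Hunk 1: at line 2 remove [zxwg,euik,xjhud] add [htx,wmn,jyoa] -> 7 lines: ngy ooar htx wmn jyoa nyv hog
Hunk 2: at line 1 remove [htx,wmn] add [arwj] -> 6 lines: ngy ooar arwj jyoa nyv hog
Hunk 3: at line 1 remove [arwj,jyoa] add [ygpts] -> 5 lines: ngy ooar ygpts nyv hog
Hunk 4: at line 1 remove [ygpts] add [avczs,lyjl] -> 6 lines: ngy ooar avczs lyjl nyv hog
Hunk 5: at line 2 remove [avczs,lyjl] add [fko,cbqtg] -> 6 lines: ngy ooar fko cbqtg nyv hog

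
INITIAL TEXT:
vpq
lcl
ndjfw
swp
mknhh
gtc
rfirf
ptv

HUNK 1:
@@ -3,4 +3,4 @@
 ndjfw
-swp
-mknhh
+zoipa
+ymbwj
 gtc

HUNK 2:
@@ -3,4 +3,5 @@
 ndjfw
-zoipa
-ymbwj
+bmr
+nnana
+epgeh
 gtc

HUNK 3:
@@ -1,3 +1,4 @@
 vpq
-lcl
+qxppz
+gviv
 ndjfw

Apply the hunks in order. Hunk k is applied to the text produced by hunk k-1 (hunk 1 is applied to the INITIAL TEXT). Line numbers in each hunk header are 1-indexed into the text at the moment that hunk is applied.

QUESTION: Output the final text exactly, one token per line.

Answer: vpq
qxppz
gviv
ndjfw
bmr
nnana
epgeh
gtc
rfirf
ptv

Derivation:
Hunk 1: at line 3 remove [swp,mknhh] add [zoipa,ymbwj] -> 8 lines: vpq lcl ndjfw zoipa ymbwj gtc rfirf ptv
Hunk 2: at line 3 remove [zoipa,ymbwj] add [bmr,nnana,epgeh] -> 9 lines: vpq lcl ndjfw bmr nnana epgeh gtc rfirf ptv
Hunk 3: at line 1 remove [lcl] add [qxppz,gviv] -> 10 lines: vpq qxppz gviv ndjfw bmr nnana epgeh gtc rfirf ptv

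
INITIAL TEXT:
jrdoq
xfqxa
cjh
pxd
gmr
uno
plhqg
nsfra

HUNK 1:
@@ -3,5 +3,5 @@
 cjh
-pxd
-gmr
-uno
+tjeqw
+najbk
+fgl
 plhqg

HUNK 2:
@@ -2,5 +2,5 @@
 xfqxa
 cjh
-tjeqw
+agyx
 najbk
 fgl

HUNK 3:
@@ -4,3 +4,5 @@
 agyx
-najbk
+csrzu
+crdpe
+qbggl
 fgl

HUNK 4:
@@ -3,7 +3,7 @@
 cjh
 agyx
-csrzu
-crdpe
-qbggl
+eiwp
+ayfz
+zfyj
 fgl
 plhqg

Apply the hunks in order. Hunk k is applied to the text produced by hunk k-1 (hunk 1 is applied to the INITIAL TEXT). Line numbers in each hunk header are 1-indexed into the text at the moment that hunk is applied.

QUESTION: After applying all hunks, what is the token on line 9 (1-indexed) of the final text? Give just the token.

Answer: plhqg

Derivation:
Hunk 1: at line 3 remove [pxd,gmr,uno] add [tjeqw,najbk,fgl] -> 8 lines: jrdoq xfqxa cjh tjeqw najbk fgl plhqg nsfra
Hunk 2: at line 2 remove [tjeqw] add [agyx] -> 8 lines: jrdoq xfqxa cjh agyx najbk fgl plhqg nsfra
Hunk 3: at line 4 remove [najbk] add [csrzu,crdpe,qbggl] -> 10 lines: jrdoq xfqxa cjh agyx csrzu crdpe qbggl fgl plhqg nsfra
Hunk 4: at line 3 remove [csrzu,crdpe,qbggl] add [eiwp,ayfz,zfyj] -> 10 lines: jrdoq xfqxa cjh agyx eiwp ayfz zfyj fgl plhqg nsfra
Final line 9: plhqg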